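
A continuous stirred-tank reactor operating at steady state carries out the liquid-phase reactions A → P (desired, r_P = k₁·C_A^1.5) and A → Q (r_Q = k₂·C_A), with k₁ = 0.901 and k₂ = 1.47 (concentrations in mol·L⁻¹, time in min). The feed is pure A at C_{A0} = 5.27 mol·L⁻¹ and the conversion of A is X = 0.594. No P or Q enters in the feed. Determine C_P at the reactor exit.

1.48 mol·L⁻¹

Exit C_A = C_{A0}(1−X) = 5.27×0.406 = 2.140 mol·L⁻¹.
A CSTR operates uniformly at the exit composition, giving r_P = 2.820 and r_Q = 3.145 (each k·C_A^n at C_A = 2.140).
Fraction of consumed A going to P: r_P/(r_P+r_Q) = 0.4727.
C_P = 0.4727·C_{A0}·X = 0.4727×5.27×0.594 = 1.48 mol·L⁻¹.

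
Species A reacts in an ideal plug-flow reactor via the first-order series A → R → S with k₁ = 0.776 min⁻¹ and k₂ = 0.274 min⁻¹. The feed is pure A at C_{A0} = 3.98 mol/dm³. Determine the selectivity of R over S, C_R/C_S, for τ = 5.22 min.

0.536

Solving the coupled first-order balances gives C_R(τ) = [k₁/(k₂−k₁)]·C_{A0}·(e^(−k₁τ) − e^(−k₂τ)).
e^(−k₁τ) = e^(−0.776×5.22) = e^(−4.051) = 0.01741; e^(−k₂τ) = e^(−1.430) = 0.2392.
C_R = 0.776×3.98/(0.274−0.776) × (0.01741−0.2392) = (-6.152)×(-0.2218) = 1.365 mol/dm³.
C_A = C_{A0}e^(−k₁τ) = 0.06929 mol/dm³, so C_S = C_{A0}−C_A−C_R = 2.546 mol/dm³; C_R/C_S = 0.536.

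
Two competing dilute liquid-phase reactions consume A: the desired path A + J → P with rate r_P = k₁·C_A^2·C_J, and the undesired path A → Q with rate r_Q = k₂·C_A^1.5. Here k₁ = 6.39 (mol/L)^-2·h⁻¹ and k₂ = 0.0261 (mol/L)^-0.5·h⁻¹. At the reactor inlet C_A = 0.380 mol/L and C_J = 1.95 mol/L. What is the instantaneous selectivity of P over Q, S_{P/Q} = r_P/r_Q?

294

S_{P/Q} = r_P/r_Q = (k₁·C_A^2·C_J)/(k₂·C_A^1.5) = (k₁/k₂)·C_A^0.5·C_J.
= (6.39×0.3800^2×1.950) / (0.0261×0.3800^1.5) = 1.799/0.006114 = 294.
Since the desired path is higher order in A, keeping C_A high (PFR or concentrated feed) favours P.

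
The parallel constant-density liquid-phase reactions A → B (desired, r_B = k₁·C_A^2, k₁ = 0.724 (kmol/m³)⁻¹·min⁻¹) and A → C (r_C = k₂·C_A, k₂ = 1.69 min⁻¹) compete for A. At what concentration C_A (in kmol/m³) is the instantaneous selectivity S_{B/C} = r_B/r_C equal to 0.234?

0.546 kmol/m³

S_{B/C} = (k₁/k₂)·C_A ⇒ C_A = S·k₂/k₁.
= 0.234×1.69/0.724 = 0.546 kmol/m³.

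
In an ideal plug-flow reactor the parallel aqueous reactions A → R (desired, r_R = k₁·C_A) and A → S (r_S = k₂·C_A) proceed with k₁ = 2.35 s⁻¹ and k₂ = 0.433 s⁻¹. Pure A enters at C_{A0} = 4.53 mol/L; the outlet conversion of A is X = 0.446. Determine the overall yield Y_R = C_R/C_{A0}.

0.377

C_A = C_{A0}(1−X) = 2.510 mol/L.
Both paths are first order in A, so the instantaneous fraction to R is constant: dC_R/d(−C_A) = k₁/(k₁+k₂) = 0.8444.
C_R = 0.8444·(C_{A0}−C_A) = 0.8444×2.020 = 1.71 mol/L.
Y_R = C_R/C_{A0} = 1.706/4.53 = 0.377.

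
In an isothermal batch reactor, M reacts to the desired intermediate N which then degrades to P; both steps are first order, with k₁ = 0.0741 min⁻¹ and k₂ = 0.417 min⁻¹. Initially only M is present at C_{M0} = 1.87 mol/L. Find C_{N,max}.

0.229 mol/L

At the optimum, C_{N,max}/C_{M0} = (k₁/k₂)^[k₂/(k₂−k₁)].
= (0.0741/0.417)^(0.417/(0.417−0.0741)) = (0.1777)^(1.216) = 0.1223.
C_{N,max} = 0.1223×1.87 = 0.229 mol/L.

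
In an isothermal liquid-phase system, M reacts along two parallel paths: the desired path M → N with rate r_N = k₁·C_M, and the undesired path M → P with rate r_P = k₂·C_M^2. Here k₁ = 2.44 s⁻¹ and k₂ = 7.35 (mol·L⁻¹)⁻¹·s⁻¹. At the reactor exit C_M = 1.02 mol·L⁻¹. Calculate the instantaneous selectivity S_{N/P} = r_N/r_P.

S_{N/P} = r_N/r_P = (k₁·C_M)/(k₂·C_M^2) = (k₁/k₂)·C_M⁻¹.
= (2.44×1.020) / (7.35×1.020^2) = 2.489/7.647 = 0.325.

0.325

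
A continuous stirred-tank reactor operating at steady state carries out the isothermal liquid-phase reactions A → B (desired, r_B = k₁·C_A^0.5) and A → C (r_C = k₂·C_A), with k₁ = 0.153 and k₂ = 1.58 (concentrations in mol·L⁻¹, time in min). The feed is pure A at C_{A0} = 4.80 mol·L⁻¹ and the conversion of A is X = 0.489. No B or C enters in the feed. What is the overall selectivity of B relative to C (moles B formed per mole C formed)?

0.0618

Exit C_A = C_{A0}(1−X) = 4.80×0.511 = 2.453 mol·L⁻¹.
Rates in a CSTR are evaluated at the outlet concentration: r_B = 0.153×2.453^0.5 = 0.2396, r_C = 1.58×2.453 = 3.875.
Overall selectivity = C_B/C_C = r_Bτ/(r_Cτ) = r_B/r_C = 0.0618.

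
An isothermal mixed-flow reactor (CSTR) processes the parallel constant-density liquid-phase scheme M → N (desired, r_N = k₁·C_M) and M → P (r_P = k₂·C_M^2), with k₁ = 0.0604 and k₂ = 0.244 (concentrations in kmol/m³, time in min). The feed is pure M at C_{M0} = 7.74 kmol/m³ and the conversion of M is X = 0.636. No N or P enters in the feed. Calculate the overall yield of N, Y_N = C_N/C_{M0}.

0.0514

Exit C_M = C_{M0}(1−X) = 7.74×0.364 = 2.817 kmol/m³.
A CSTR operates uniformly at the exit composition, giving r_N = 0.1702 and r_P = 1.937 (each k·C_M^n at C_M = 2.817).
Fraction of consumed M going to N: r_N/(r_N+r_P) = 0.08077.
C_N = 0.08077·C_{M0}·X = 0.08077×7.74×0.636 = 0.398 kmol/m³; Y_N = C_N/C_{M0} = 0.0514.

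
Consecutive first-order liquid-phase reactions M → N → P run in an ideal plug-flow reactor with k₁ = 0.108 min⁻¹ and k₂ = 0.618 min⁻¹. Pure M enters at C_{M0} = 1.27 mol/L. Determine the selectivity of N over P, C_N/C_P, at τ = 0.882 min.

3.30

The intermediate concentration in a first-order A→B→C sequence is C_N = k₁C_{M0}(e^(−k₁τ) − e^(−k₂τ))/(k₂−k₁).
e^(−k₁τ) = e^(−0.108×0.882) = e^(−0.09526) = 0.9091; e^(−k₂τ) = e^(−0.5451) = 0.5798.
C_N = 0.108×1.27/(0.618−0.108) × (0.9091−0.5798) = 0.2689×0.3293 = 0.08857 mol/L.
C_M = C_{M0}e^(−k₁τ) = 1.155 mol/L, so C_P = C_{M0}−C_M−C_N = 0.02682 mol/L; C_N/C_P = 3.30.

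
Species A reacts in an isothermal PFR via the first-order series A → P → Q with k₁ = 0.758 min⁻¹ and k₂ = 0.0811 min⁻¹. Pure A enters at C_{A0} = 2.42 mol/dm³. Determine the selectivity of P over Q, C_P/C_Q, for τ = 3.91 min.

3.97

Solving the coupled first-order balances gives C_P(τ) = [k₁/(k₂−k₁)]·C_{A0}·(e^(−k₁τ) − e^(−k₂τ)).
e^(−k₁τ) = e^(−0.758×3.91) = e^(−2.964) = 0.05162; e^(−k₂τ) = e^(−0.3171) = 0.7283.
C_P = 0.758×2.42/(0.0811−0.758) × (0.05162−0.7283) = (-2.710)×(-0.6766) = 1.834 mol/dm³.
C_A = C_{A0}e^(−k₁τ) = 0.1249 mol/dm³, so C_Q = C_{A0}−C_A−C_P = 0.4614 mol/dm³; C_P/C_Q = 3.97.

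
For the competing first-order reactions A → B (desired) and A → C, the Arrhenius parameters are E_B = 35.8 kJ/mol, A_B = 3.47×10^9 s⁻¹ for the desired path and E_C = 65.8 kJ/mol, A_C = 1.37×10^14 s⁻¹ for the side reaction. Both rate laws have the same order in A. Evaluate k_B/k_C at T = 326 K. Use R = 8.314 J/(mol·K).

Since both paths have the same order in A, the concentration cancels and S_{B/C} = k_B/k_C = (A_B/A_C)·exp[(E_C−E_B)/(RT)].
(E_C−E_B)/(RT) = (65.8−35.8)×10³/(8.314×326) = 30000/2710 = 11.07.
k_B/k_C = (3.47×10^9/1.37×10^14)·exp(11.07) = 2.533×10^-5 × 64127 = 1.62.
Since E_B < E_C, lowering the temperature improves selectivity toward B.

1.62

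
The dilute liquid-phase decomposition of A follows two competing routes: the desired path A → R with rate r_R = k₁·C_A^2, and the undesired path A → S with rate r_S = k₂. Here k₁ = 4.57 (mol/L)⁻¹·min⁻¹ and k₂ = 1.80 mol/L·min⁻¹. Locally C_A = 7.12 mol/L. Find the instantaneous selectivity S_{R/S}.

S_{R/S} = r_R/r_S = (k₁·C_A^2)/(k₂) = (k₁/k₂)·C_A^2.
= (4.57×7.120^2) / (1.80) = 231.7/1.800 = 129.

129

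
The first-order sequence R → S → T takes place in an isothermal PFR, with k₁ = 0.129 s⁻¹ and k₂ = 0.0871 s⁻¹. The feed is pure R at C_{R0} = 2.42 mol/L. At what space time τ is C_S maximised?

9.37 s

The intermediate peaks when r₁ = r₂, i.e. k₁e^(−k₁τ) = k₂e^(−k₂τ), giving τ_opt = ln(k₂/k₁)/(k₂−k₁).
= ln(0.0871/0.129)/(0.0871−0.129) = ln(0.6752)/-0.04190 = -0.3928/-0.04190 = 9.37 s.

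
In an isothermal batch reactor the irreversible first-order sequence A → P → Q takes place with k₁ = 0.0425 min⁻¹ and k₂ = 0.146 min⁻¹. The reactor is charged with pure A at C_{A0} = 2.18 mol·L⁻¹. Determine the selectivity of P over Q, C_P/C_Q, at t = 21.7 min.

0.320

For first-order series with pure A initially, C_P(t) = k₁C_{A0}/(k₂−k₁)·(e^(−k₁t) − e^(−k₂t)).
e^(−k₁t) = e^(−0.0425×21.7) = e^(−0.9223) = 0.3976; e^(−k₂t) = e^(−3.168) = 0.04208.
C_P = 0.0425×2.18/(0.146−0.0425) × (0.3976−0.04208) = 0.8952×0.3555 = 0.3183 mol·L⁻¹.
C_A = C_{A0}e^(−k₁t) = 0.8668 mol·L⁻¹, so C_Q = C_{A0}−C_A−C_P = 0.9949 mol·L⁻¹; C_P/C_Q = 0.320.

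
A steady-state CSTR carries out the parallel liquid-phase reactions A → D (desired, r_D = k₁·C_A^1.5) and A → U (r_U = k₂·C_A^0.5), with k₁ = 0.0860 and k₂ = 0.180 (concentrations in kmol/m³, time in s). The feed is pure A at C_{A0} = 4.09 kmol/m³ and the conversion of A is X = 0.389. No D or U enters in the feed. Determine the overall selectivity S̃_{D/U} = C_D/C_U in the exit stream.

1.19

Exit C_A = C_{A0}(1−X) = 4.09×0.611 = 2.499 kmol/m³.
Rates in a CSTR are evaluated at the outlet concentration: r_D = 0.0860×2.499^1.5 = 0.3397, r_U = 0.180×2.499^0.5 = 0.2845.
Overall selectivity = C_D/C_U = r_Dτ/(r_Uτ) = r_D/r_U = 1.19.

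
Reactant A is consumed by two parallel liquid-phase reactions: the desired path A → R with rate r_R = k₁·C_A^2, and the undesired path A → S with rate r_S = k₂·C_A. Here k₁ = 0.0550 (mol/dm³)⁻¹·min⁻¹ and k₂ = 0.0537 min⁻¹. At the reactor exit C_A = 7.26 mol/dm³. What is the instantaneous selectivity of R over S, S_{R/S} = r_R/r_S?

7.44

S_{R/S} = r_R/r_S = (k₁·C_A^2)/(k₂·C_A) = (k₁/k₂)·C_A.
= (0.0550×7.260^2) / (0.0537×7.260) = 2.899/0.3899 = 7.44.
Since the desired path is higher order in A, keeping C_A high (PFR or concentrated feed) favours R.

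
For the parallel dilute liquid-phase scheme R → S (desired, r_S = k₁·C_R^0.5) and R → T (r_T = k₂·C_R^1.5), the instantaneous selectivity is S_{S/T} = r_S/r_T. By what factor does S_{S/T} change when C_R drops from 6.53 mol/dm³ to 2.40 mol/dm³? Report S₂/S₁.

2.72

S_{S/T} = (k₁/k₂)·C_R⁻¹, so S₂/S₁ = (C_{R,2}/C_{R,1})⁻¹.
= 6.53/2.40 = 2.72.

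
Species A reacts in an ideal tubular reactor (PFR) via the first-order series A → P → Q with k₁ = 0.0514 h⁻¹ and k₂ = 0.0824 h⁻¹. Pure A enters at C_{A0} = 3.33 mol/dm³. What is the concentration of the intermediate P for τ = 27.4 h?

Solving the coupled first-order balances gives C_P(τ) = [k₁/(k₂−k₁)]·C_{A0}·(e^(−k₁τ) − e^(−k₂τ)).
e^(−k₁τ) = e^(−0.0514×27.4) = e^(−1.408) = 0.2445; e^(−k₂τ) = e^(−2.258) = 0.1046.
C_P = 0.0514×3.33/(0.0824−0.0514) × (0.2445−0.1046) = 5.521×0.1400 = 0.7728 mol/dm³.

0.773 mol/dm³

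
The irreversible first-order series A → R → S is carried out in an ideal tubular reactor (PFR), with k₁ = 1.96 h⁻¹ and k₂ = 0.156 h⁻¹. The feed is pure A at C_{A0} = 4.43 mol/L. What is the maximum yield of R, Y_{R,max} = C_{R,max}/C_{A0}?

0.803

At the optimum, C_{R,max}/C_{A0} = (k₁/k₂)^[k₂/(k₂−k₁)].
= (1.96/0.156)^(0.156/(0.156−1.96)) = (12.56)^(-0.08647) = 0.8034.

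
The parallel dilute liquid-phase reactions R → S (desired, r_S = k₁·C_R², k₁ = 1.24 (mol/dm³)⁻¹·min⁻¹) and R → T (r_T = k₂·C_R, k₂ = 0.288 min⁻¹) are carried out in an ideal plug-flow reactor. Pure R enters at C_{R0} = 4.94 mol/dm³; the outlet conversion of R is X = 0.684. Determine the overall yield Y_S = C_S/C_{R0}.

C_R = C_{R0}(1−X) = 1.561 mol/dm³.
Along a PFR/batch, dC_T/dC_R = −r_T/(r_S+r_T) = −k₂/(k₂+k₁·C_R).
Integrating from C_{R0} to C_R: C_T = (0.288/1.24)·ln[(0.288+1.24·4.94)/(0.288+1.24·1.56)] = 0.2323·ln(6.414/2.224) = 0.2460 mol/dm³.
Then C_S = (C_{R0}−C_R) − C_T = 3.379 − 0.2460 = 3.133 mol/dm³.
Y_S = C_S/C_{R0} = 3.133/4.94 = 0.634.

0.634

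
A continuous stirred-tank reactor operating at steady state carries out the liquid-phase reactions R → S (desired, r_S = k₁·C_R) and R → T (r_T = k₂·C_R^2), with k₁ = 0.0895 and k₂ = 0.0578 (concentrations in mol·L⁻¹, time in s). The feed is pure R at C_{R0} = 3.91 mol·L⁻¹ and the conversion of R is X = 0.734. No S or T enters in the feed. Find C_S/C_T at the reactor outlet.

1.49

Exit C_R = C_{R0}(1−X) = 3.91×0.266 = 1.040 mol·L⁻¹.
Rates in a CSTR are evaluated at the outlet concentration: r_S = 0.0895×1.040 = 0.09309, r_T = 0.0578×1.040^2 = 0.06252.
Overall selectivity = C_S/C_T = r_Sτ/(r_Tτ) = r_S/r_T = 1.49.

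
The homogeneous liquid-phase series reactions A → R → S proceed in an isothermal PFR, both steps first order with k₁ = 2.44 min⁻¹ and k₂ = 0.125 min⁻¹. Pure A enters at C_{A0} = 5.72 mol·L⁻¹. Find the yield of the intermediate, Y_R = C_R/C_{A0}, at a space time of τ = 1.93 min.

The intermediate concentration in a first-order A→B→C sequence is C_R = k₁C_{A0}(e^(−k₁τ) − e^(−k₂τ))/(k₂−k₁).
e^(−k₁τ) = e^(−2.44×1.93) = e^(−4.709) = 0.009012; e^(−k₂τ) = e^(−0.2412) = 0.7856.
C_R = 2.44×5.72/(0.125−2.44) × (0.009012−0.7856) = (-6.029)×(-0.7766) = 4.682 mol·L⁻¹.
Y_R = C_R/C_{A0} = 4.682/5.72 = 0.819.

0.819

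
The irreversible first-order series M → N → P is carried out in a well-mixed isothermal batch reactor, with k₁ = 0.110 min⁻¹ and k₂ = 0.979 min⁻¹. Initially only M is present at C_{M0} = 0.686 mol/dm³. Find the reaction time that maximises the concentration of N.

2.52 min

Setting dC_N/dt = 0 gives t_opt = ln(k₂/k₁)/(k₂−k₁).
= ln(0.979/0.110)/(0.979−0.110) = ln(8.900)/0.8690 = 2.186/0.8690 = 2.52 min.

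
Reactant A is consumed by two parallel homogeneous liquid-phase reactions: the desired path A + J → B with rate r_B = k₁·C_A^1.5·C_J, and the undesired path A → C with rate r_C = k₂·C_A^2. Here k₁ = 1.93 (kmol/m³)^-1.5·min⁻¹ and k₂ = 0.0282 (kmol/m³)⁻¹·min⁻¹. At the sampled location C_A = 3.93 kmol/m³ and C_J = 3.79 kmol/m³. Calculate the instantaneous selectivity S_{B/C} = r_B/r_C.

131

S_{B/C} = r_B/r_C = (k₁·C_A^1.5·C_J)/(k₂·C_A^2) = (k₁/k₂)·C_A^-0.5·C_J.
= (1.93×3.930^1.5×3.790) / (0.0282×3.930^2) = 56.99/0.4355 = 131.
The undesired path is higher order in A, so low C_A (CSTR or dilute feed) favours B.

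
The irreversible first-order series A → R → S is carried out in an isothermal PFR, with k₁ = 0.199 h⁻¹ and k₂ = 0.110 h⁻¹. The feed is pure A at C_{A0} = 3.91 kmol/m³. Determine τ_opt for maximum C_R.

For first-order series the maximum of C_R occurs at τ_opt = ln(k₂/k₁)/(k₂−k₁).
= ln(0.110/0.199)/(0.110−0.199) = ln(0.5528)/-0.08900 = -0.5928/-0.08900 = 6.66 h.

6.66 h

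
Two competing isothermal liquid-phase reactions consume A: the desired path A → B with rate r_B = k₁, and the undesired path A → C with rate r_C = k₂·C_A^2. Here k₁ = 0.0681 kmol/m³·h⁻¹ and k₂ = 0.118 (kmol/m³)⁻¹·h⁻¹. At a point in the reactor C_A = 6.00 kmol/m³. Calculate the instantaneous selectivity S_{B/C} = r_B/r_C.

S_{B/C} = r_B/r_C = (k₁)/(k₂·C_A^2) = (k₁/k₂)·C_A^-2.
= (0.0681) / (0.118×6.000^2) = 0.06810/4.248 = 0.0160.
The undesired path is higher order in A, so low C_A (CSTR or dilute feed) favours B.

0.0160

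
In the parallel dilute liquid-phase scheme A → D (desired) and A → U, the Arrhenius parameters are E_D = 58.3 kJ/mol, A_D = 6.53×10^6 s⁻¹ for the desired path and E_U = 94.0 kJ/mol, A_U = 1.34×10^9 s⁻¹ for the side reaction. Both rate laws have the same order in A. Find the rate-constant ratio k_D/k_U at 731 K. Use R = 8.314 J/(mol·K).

k_D/k_U = (A_D/A_U)·exp[−(E_D−E_U)/(RT)] = (A_D/A_U)·exp[(E_U−E_D)/(RT)].
(E_U−E_D)/(RT) = (94.0−58.3)×10³/(8.314×731) = 35700/6078 = 5.874.
k_D/k_U = (6.53×10^6/1.34×10^9)·exp(5.874) = 0.004873 × 355.7 = 1.73.

1.73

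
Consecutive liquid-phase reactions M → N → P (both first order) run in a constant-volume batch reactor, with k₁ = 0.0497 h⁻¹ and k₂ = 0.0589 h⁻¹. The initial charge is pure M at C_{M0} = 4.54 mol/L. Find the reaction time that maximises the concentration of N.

For first-order series the maximum of C_N occurs at t_opt = ln(k₂/k₁)/(k₂−k₁).
= ln(0.0589/0.0497)/(0.0589−0.0497) = ln(1.185)/0.009200 = 0.1698/0.009200 = 18.5 h.

18.5 h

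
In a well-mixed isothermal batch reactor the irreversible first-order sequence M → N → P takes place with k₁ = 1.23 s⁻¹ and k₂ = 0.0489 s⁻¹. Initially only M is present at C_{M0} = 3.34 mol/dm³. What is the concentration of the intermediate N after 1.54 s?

The intermediate concentration in a first-order A→B→C sequence is C_N = k₁C_{M0}(e^(−k₁t) − e^(−k₂t))/(k₂−k₁).
e^(−k₁t) = e^(−1.23×1.54) = e^(−1.894) = 0.1504; e^(−k₂t) = e^(−0.07531) = 0.9275.
C_N = 1.23×3.34/(0.0489−1.23) × (0.1504−0.9275) = (-3.478)×(-0.7770) = 2.703 mol/dm³.

2.70 mol/dm³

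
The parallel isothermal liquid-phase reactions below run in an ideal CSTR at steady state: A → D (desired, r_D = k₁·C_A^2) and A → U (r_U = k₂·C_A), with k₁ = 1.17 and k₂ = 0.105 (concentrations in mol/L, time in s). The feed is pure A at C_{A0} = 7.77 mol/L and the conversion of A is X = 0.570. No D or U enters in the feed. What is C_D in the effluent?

4.31 mol/L

Exit C_A = C_{A0}(1−X) = 7.77×0.430 = 3.341 mol/L.
In a CSTR the entire volume is at exit conditions, so r_D = 1.17×3.341^2 = 13.06 and r_U = 0.105×3.341 = 0.3508.
Fraction of consumed A going to D: r_D/(r_D+r_U) = 0.9738.
C_D = 0.9738·C_{A0}·X = 0.9738×7.77×0.570 = 4.31 mol/L.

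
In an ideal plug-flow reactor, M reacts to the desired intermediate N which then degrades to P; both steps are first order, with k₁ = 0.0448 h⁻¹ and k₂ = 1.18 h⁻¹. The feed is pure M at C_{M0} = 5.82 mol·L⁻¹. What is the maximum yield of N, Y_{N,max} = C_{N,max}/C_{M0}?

0.0334

At the optimum, C_{N,max}/C_{M0} = (k₁/k₂)^[k₂/(k₂−k₁)].
= (0.0448/1.18)^(1.18/(1.18−0.0448)) = (0.03797)^(1.039) = 0.03337.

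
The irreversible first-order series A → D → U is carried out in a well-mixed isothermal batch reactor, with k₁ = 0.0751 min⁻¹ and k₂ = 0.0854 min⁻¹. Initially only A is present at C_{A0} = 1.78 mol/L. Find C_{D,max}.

At the optimum, C_{D,max}/C_{A0} = (k₁/k₂)^[k₂/(k₂−k₁)].
= (0.0751/0.0854)^(0.0854/(0.0854−0.0751)) = (0.8794)^(8.291) = 0.3445.
C_{D,max} = 0.3445×1.78 = 0.613 mol/L.

0.613 mol/L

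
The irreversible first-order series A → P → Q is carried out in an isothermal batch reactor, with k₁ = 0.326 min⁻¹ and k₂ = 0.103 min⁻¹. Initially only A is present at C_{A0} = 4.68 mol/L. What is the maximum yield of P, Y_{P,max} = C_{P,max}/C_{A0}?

Evaluating C_P at t_opt = ln(k₂/k₁)/(k₂−k₁) gives C_{P,max}/C_{A0} = (k₁/k₂)^[k₂/(k₂−k₁)].
= (0.326/0.103)^(0.103/(0.103−0.326)) = (3.165)^(-0.4619) = 0.5873.

0.587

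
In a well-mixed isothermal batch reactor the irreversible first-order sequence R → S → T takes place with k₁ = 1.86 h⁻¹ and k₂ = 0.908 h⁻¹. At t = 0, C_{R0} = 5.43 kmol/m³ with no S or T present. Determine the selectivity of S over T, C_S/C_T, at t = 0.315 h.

6.03

For first-order series with pure R initially, C_S(t) = k₁C_{R0}/(k₂−k₁)·(e^(−k₁t) − e^(−k₂t)).
e^(−k₁t) = e^(−1.86×0.315) = e^(−0.5859) = 0.5566; e^(−k₂t) = e^(−0.2860) = 0.7512.
C_S = 1.86×5.43/(0.908−1.86) × (0.5566−0.7512) = (-10.61)×(-0.1946) = 2.065 kmol/m³.
C_R = C_{R0}e^(−k₁t) = 3.022 kmol/m³, so C_T = C_{R0}−C_R−C_S = 0.3427 kmol/m³; C_S/C_T = 6.03.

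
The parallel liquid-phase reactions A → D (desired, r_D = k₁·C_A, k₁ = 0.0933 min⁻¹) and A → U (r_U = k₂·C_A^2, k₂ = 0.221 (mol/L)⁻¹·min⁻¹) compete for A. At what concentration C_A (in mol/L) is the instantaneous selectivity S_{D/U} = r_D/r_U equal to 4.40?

S_{D/U} = (k₁/k₂)·C_A⁻¹ ⇒ C_A = (S·k₂/k₁)^(-1).
= (4.40×0.221/0.0933)^(-1) = (10.42)^(-1) = 0.0959 mol/L.

0.0959 mol/L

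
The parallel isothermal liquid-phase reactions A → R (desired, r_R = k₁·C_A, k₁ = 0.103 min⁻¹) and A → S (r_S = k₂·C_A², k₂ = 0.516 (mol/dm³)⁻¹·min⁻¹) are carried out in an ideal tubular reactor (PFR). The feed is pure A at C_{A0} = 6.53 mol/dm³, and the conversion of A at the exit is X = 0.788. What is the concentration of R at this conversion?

C_A = C_{A0}(1−X) = 1.384 mol/dm³.
Along a PFR/batch, dC_R/dC_A = −r_R/(r_R+r_S) = −k₁/(k₁+k₂·C_A).
Integrating from C_{A0} to C_A: C_R = (0.103/0.516)·ln[(0.103+0.516·6.53)/(0.103+0.516·1.38)] = 0.1996·ln(3.472/0.8173) = 0.2888 mol/dm³.

0.289 mol/dm³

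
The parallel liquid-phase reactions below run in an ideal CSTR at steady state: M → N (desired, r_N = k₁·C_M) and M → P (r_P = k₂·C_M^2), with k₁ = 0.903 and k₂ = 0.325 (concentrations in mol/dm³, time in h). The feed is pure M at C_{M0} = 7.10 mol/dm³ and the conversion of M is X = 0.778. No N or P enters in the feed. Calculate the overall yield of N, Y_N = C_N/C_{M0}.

0.496

Exit C_M = C_{M0}(1−X) = 7.10×0.222 = 1.576 mol/dm³.
Rates in a CSTR are evaluated at the outlet concentration: r_N = 0.903×1.576 = 1.423, r_P = 0.325×1.576^2 = 0.8074.
Fraction of consumed M going to N: r_N/(r_N+r_P) = 0.6380.
C_N = 0.6380·C_{M0}·X = 0.6380×7.10×0.778 = 3.52 mol/dm³; Y_N = C_N/C_{M0} = 0.496.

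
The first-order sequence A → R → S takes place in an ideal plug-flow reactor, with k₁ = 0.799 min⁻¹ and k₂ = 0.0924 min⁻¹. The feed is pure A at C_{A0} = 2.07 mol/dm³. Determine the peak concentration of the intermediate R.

Evaluating C_R at τ_opt = ln(k₂/k₁)/(k₂−k₁) gives C_{R,max}/C_{A0} = (k₁/k₂)^[k₂/(k₂−k₁)].
= (0.799/0.0924)^(0.0924/(0.0924−0.799)) = (8.647)^(-0.1308) = 0.7542.
C_{R,max} = 0.7542×2.07 = 1.56 mol/dm³.

1.56 mol/dm³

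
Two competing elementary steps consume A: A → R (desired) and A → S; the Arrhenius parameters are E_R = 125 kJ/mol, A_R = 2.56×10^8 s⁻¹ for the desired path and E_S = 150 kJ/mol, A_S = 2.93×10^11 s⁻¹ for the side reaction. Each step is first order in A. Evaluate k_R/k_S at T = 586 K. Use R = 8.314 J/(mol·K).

Since both paths have the same order in A, the concentration cancels and S_{R/S} = k_R/k_S = (A_R/A_S)·exp[(E_S−E_R)/(RT)].
(E_S−E_R)/(RT) = (150−125)×10³/(8.314×586) = 25000/4872 = 5.131.
k_R/k_S = (2.56×10^8/2.93×10^11)·exp(5.131) = 8.737×10^-4 × 169.2 = 0.148.

0.148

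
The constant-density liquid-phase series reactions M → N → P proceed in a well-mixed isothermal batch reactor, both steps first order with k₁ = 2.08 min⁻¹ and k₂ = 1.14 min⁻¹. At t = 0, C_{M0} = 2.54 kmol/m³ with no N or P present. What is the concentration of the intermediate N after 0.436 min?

For first-order series with pure M initially, C_N(t) = k₁C_{M0}/(k₂−k₁)·(e^(−k₁t) − e^(−k₂t)).
e^(−k₁t) = e^(−2.08×0.436) = e^(−0.9069) = 0.4038; e^(−k₂t) = e^(−0.4970) = 0.6083.
C_N = 2.08×2.54/(1.14−2.08) × (0.4038−0.6083) = (-5.620)×(-0.2045) = 1.150 kmol/m³.

1.15 kmol/m³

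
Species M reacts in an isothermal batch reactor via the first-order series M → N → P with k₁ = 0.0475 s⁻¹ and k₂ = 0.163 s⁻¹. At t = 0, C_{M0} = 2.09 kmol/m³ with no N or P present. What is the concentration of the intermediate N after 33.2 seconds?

For first-order series with pure M initially, C_N(t) = k₁C_{M0}/(k₂−k₁)·(e^(−k₁t) − e^(−k₂t)).
e^(−k₁t) = e^(−0.0475×33.2) = e^(−1.577) = 0.2066; e^(−k₂t) = e^(−5.412) = 0.004464.
C_N = 0.0475×2.09/(0.163−0.0475) × (0.2066−0.004464) = 0.8595×0.2021 = 0.1737 kmol/m³.

0.174 kmol/m³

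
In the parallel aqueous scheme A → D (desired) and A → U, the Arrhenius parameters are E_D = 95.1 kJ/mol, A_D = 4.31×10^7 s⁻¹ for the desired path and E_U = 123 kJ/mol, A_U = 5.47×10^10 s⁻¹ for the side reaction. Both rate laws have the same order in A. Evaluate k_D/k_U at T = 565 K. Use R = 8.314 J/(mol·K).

With equal orders, S_{D/U} = k_D/k_U = (A_D/A_U)·exp[(E_U−E_D)/(RT)].
(E_U−E_D)/(RT) = (123−95.1)×10³/(8.314×565) = 27900/4697 = 5.939.
k_D/k_U = (4.31×10^7/5.47×10^10)·exp(5.939) = 7.879×10^-4 × 379.7 = 0.299.
Since E_D < E_U, lowering the temperature improves selectivity toward D.

0.299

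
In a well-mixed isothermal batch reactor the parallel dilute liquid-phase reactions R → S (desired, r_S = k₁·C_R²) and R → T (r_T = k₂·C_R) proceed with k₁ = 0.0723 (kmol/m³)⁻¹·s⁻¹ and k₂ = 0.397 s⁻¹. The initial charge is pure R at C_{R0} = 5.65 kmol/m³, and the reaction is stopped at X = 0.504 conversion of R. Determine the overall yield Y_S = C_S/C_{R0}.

C_R = C_{R0}(1−X) = 2.802 kmol/m³.
Along a PFR/batch, dC_T/dC_R = −r_T/(r_S+r_T) = −k₂/(k₂+k₁·C_R).
Integrating from C_{R0} to C_R: C_T = (0.397/0.0723)·ln[(0.397+0.0723·5.65)/(0.397+0.0723·2.80)] = 5.491·ln(0.8055/0.5996) = 1.621 kmol/m³.
Then C_S = (C_{R0}−C_R) − C_T = 2.848 − 1.621 = 1.227 kmol/m³.
Y_S = C_S/C_{R0} = 1.227/5.65 = 0.217.

0.217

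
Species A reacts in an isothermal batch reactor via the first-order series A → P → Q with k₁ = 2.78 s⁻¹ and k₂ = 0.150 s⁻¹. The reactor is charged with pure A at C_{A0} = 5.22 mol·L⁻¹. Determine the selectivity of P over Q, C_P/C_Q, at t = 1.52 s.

The intermediate concentration in a first-order A→B→C sequence is C_P = k₁C_{A0}(e^(−k₁t) − e^(−k₂t))/(k₂−k₁).
e^(−k₁t) = e^(−2.78×1.52) = e^(−4.226) = 0.01462; e^(−k₂t) = e^(−0.2280) = 0.7961.
C_P = 2.78×5.22/(0.150−2.78) × (0.01462−0.7961) = (-5.518)×(-0.7815) = 4.312 mol·L⁻¹.
C_A = C_{A0}e^(−k₁t) = 0.07630 mol·L⁻¹, so C_Q = C_{A0}−C_A−C_P = 0.8316 mol·L⁻¹; C_P/C_Q = 5.19.

5.19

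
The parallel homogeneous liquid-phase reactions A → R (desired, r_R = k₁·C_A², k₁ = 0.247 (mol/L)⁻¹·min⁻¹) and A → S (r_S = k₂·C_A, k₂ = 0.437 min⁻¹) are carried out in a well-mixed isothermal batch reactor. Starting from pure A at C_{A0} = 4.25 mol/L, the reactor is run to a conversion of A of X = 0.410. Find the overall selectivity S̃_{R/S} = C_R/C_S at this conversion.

1.88

C_A = C_{A0}(1−X) = 2.508 mol/L.
Along a PFR/batch, dC_S/dC_A = −r_S/(r_R+r_S) = −k₂/(k₂+k₁·C_A).
Integrating from C_{A0} to C_A: C_S = (0.437/0.247)·ln[(0.437+0.247·4.25)/(0.437+0.247·2.51)] = 1.769·ln(1.487/1.056) = 0.6047 mol/L.
Then C_R = (C_{A0}−C_A) − C_S = 1.742 − 0.6047 = 1.138 mol/L.
S̃_{R/S} = C_R/C_S = 1.138/0.6047 = 1.88.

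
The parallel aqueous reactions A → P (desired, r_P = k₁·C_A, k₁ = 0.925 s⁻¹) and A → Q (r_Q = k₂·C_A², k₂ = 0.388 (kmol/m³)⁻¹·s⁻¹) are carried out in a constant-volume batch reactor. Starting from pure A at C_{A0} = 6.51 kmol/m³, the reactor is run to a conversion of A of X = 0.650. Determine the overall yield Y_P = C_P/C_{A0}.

C_A = C_{A0}(1−X) = 2.278 kmol/m³.
Along a PFR/batch, dC_P/dC_A = −r_P/(r_P+r_Q) = −k₁/(k₁+k₂·C_A).
Integrating from C_{A0} to C_A: C_P = (0.925/0.388)·ln[(0.925+0.388·6.51)/(0.925+0.388·2.28)] = 2.384·ln(3.451/1.809) = 1.540 kmol/m³.
Y_P = C_P/C_{A0} = 1.540/6.51 = 0.237.

0.237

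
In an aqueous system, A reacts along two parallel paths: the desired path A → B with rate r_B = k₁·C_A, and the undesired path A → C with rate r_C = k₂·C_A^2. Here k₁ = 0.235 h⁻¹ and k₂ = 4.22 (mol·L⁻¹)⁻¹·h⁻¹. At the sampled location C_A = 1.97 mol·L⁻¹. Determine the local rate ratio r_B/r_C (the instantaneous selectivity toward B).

0.0283

S_{B/C} = r_B/r_C = (k₁·C_A)/(k₂·C_A^2) = (k₁/k₂)·C_A⁻¹.
= (0.235×1.970) / (4.22×1.970^2) = 0.4629/16.38 = 0.0283.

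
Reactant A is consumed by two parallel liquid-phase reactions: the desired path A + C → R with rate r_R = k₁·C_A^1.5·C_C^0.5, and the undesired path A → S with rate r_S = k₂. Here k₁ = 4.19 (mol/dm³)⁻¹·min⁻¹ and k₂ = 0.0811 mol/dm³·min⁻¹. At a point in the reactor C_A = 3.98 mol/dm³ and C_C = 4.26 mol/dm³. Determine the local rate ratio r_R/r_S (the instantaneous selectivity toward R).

S_{R/S} = r_R/r_S = (k₁·C_A^1.5·C_C^0.5)/(k₂) = (k₁/k₂)·C_A^1.5·C_C^0.5.
= (4.19×3.980^1.5×4.260^0.5) / (0.0811) = 68.67/0.08110 = 847.

847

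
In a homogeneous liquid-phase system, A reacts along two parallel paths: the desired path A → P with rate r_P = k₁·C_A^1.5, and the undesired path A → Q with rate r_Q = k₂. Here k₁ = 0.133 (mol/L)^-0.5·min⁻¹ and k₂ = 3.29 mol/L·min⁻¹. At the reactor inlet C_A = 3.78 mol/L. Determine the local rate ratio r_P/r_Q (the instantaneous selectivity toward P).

0.297

S_{P/Q} = r_P/r_Q = (k₁·C_A^1.5)/(k₂) = (k₁/k₂)·C_A^1.5.
= (0.133×3.780^1.5) / (3.29) = 0.9774/3.290 = 0.297.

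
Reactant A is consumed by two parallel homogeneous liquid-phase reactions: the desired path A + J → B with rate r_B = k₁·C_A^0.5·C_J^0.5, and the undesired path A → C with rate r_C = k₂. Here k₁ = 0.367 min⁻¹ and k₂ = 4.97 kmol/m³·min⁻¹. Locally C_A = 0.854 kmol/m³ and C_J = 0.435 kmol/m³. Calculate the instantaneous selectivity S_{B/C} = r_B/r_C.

S_{B/C} = r_B/r_C = (k₁·C_A^0.5·C_J^0.5)/(k₂) = (k₁/k₂)·C_A^0.5·C_J^0.5.
= (0.367×0.8540^0.5×0.4350^0.5) / (4.97) = 0.2237/4.970 = 0.0450.
Since the desired path is higher order in A, keeping C_A high (PFR or concentrated feed) favours B.

0.0450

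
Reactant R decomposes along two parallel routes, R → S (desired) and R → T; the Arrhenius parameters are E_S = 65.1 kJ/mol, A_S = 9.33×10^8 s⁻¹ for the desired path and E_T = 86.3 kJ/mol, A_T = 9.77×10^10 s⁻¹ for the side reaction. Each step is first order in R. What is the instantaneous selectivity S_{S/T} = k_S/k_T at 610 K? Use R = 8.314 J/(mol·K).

k_S/k_T = (A_S/A_T)·exp[−(E_S−E_T)/(RT)] = (A_S/A_T)·exp[(E_T−E_S)/(RT)].
(E_T−E_S)/(RT) = (86.3−65.1)×10³/(8.314×610) = 21200/5072 = 4.180.
k_S/k_T = (9.33×10^8/9.77×10^10)·exp(4.180) = 0.009550 × 65.38 = 0.624.

0.624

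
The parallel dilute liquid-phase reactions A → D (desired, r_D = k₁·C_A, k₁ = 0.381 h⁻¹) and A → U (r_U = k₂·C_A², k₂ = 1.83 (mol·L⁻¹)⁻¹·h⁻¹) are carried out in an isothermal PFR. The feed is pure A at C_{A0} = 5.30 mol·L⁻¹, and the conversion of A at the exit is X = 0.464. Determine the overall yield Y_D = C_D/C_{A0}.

0.0232

C_A = C_{A0}(1−X) = 2.841 mol·L⁻¹.
Along a PFR/batch, dC_D/dC_A = −r_D/(r_D+r_U) = −k₁/(k₁+k₂·C_A).
Integrating from C_{A0} to C_A: C_D = (0.381/1.83)·ln[(0.381+1.83·5.30)/(0.381+1.83·2.84)] = 0.2082·ln(10.08/5.580) = 0.1231 mol·L⁻¹.
Y_D = C_D/C_{A0} = 0.1231/5.30 = 0.0232.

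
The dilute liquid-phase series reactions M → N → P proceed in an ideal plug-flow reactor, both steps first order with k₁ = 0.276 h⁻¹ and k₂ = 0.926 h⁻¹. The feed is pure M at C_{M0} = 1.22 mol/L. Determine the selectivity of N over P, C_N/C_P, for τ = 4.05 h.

The intermediate concentration in a first-order A→B→C sequence is C_N = k₁C_{M0}(e^(−k₁τ) − e^(−k₂τ))/(k₂−k₁).
e^(−k₁τ) = e^(−0.276×4.05) = e^(−1.118) = 0.3270; e^(−k₂τ) = e^(−3.750) = 0.02351.
C_N = 0.276×1.22/(0.926−0.276) × (0.3270−0.02351) = 0.5180×0.3035 = 0.1572 mol/L.
C_M = C_{M0}e^(−k₁τ) = 0.3989 mol/L, so C_P = C_{M0}−C_M−C_N = 0.6638 mol/L; C_N/C_P = 0.237.

0.237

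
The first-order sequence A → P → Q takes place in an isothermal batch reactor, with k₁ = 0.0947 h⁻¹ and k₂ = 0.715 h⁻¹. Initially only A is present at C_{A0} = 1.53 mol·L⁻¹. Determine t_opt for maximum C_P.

The intermediate peaks when r₁ = r₂, i.e. k₁e^(−k₁t) = k₂e^(−k₂t), giving t_opt = ln(k₂/k₁)/(k₂−k₁).
= ln(0.715/0.0947)/(0.715−0.0947) = ln(7.550)/0.6203 = 2.022/0.6203 = 3.26 h.

3.26 h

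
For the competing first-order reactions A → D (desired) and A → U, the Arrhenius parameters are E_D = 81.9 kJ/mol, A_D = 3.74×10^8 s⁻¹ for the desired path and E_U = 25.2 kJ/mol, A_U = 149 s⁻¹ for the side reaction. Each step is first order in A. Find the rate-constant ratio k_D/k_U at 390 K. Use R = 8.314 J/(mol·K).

0.0639

With equal orders, S_{D/U} = k_D/k_U = (A_D/A_U)·exp[(E_U−E_D)/(RT)].
(E_U−E_D)/(RT) = (25.2−81.9)×10³/(8.314×390) = -56700/3242 = -17.49.
k_D/k_U = (3.74×10^8/149)·exp(-17.49) = 2.510×10^6 × 2.545×10^-8 = 0.0639.
Since E_D > E_U, raising the temperature improves selectivity toward D.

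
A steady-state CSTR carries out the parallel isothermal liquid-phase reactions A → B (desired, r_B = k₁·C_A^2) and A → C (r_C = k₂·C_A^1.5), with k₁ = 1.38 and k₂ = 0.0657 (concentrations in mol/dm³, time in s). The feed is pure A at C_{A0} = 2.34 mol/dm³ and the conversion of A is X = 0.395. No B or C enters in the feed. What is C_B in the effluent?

0.889 mol/dm³

Exit C_A = C_{A0}(1−X) = 2.34×0.605 = 1.416 mol/dm³.
In a CSTR the entire volume is at exit conditions, so r_B = 1.38×1.416^2 = 2.766 and r_C = 0.0657×1.416^1.5 = 0.1107.
Fraction of consumed A going to B: r_B/(r_B+r_C) = 0.9615.
C_B = 0.9615·C_{A0}·X = 0.9615×2.34×0.395 = 0.889 mol/dm³.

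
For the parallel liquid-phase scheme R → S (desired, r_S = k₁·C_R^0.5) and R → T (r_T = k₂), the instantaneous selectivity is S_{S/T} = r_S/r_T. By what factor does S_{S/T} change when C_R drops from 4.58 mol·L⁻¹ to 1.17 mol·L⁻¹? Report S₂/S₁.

S_{S/T} = (k₁/k₂)·C_R^0.5, so S₂/S₁ = (C_{R,2}/C_{R,1})^0.5.
= (1.17/4.58)^0.5 = (0.2555)^0.5 = 0.505.
Selectivity toward S falls as C_R falls — high-concentration operation is favoured.

0.505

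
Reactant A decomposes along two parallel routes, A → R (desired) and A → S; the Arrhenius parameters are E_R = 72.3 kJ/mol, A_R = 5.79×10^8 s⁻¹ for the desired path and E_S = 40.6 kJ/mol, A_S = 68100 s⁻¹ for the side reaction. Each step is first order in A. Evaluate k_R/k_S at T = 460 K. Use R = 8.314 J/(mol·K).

With equal orders, S_{R/S} = k_R/k_S = (A_R/A_S)·exp[(E_S−E_R)/(RT)].
(E_S−E_R)/(RT) = (40.6−72.3)×10³/(8.314×460) = -31700/3824 = -8.289.
k_R/k_S = (5.79×10^8/68100)·exp(-8.289) = 8502 × 2.513×10^-4 = 2.14.

2.14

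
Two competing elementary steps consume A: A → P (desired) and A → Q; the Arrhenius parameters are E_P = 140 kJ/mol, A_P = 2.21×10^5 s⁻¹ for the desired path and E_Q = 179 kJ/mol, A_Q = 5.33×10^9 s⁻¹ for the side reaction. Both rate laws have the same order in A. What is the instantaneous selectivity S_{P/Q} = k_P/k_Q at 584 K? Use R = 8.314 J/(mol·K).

0.128

k_P/k_Q = (A_P/A_Q)·exp[−(E_P−E_Q)/(RT)] = (A_P/A_Q)·exp[(E_Q−E_P)/(RT)].
(E_Q−E_P)/(RT) = (179−140)×10³/(8.314×584) = 39000/4855 = 8.032.
k_P/k_Q = (2.21×10^5/5.33×10^9)·exp(8.032) = 4.146×10^-5 × 3079 = 0.128.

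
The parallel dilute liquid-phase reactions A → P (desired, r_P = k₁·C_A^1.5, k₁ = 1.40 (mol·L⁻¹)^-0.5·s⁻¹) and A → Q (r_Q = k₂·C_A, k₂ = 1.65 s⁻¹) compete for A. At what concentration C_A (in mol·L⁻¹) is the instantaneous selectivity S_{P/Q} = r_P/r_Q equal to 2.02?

5.67 mol·L⁻¹

S_{P/Q} = (k₁/k₂)·C_A^0.5 ⇒ C_A = (S·k₂/k₁)^(2).
= (2.02×1.65/1.40)^(2) = (2.381)^(2) = 5.67 mol·L⁻¹.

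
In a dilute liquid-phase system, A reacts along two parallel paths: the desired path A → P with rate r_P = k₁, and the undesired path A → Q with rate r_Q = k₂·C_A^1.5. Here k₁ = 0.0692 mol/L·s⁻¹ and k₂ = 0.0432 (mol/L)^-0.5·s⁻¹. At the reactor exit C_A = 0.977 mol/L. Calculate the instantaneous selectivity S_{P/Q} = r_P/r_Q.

1.66

S_{P/Q} = r_P/r_Q = (k₁)/(k₂·C_A^1.5) = (k₁/k₂)·C_A^-1.5.
= (0.0692) / (0.0432×0.9770^1.5) = 0.06920/0.04172 = 1.66.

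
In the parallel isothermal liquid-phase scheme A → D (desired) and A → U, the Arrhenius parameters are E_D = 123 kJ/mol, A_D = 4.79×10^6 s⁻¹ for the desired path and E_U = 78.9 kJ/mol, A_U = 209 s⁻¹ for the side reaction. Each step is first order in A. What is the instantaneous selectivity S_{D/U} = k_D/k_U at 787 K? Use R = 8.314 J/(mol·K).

With equal orders, S_{D/U} = k_D/k_U = (A_D/A_U)·exp[(E_U−E_D)/(RT)].
(E_U−E_D)/(RT) = (78.9−123)×10³/(8.314×787) = -44100/6543 = -6.740.
k_D/k_U = (4.79×10^6/209)·exp(-6.740) = 22919 × 0.001183 = 27.1.

27.1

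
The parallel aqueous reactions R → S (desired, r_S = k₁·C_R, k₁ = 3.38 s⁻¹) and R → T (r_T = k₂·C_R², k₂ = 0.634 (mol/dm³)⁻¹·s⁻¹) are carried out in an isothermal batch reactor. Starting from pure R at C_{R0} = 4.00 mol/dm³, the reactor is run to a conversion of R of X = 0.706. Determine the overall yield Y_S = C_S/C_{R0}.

C_R = C_{R0}(1−X) = 1.176 mol/dm³.
Along a PFR/batch, dC_S/dC_R = −r_S/(r_S+r_T) = −k₁/(k₁+k₂·C_R).
Integrating from C_{R0} to C_R: C_S = (3.38/0.634)·ln[(3.38+0.634·4.00)/(3.38+0.634·1.18)] = 5.331·ln(5.916/4.126) = 1.922 mol/dm³.
Y_S = C_S/C_{R0} = 1.922/4.00 = 0.480.

0.480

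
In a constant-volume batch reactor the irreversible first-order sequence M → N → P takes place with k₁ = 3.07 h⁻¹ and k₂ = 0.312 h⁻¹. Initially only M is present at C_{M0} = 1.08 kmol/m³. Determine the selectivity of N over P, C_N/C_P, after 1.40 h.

The intermediate concentration in a first-order A→B→C sequence is C_N = k₁C_{M0}(e^(−k₁t) − e^(−k₂t))/(k₂−k₁).
e^(−k₁t) = e^(−3.07×1.40) = e^(−4.298) = 0.01360; e^(−k₂t) = e^(−0.4368) = 0.6461.
C_N = 3.07×1.08/(0.312−3.07) × (0.01360−0.6461) = (-1.202)×(-0.6325) = 0.7604 kmol/m³.
C_M = C_{M0}e^(−k₁t) = 0.01468 kmol/m³, so C_P = C_{M0}−C_M−C_N = 0.3049 kmol/m³; C_N/C_P = 2.49.

2.49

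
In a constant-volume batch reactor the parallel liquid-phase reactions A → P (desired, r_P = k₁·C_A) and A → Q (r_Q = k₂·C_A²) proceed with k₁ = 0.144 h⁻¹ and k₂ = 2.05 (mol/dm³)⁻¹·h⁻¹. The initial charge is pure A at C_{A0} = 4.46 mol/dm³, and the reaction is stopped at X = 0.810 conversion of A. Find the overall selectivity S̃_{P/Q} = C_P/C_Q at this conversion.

0.0320

C_A = C_{A0}(1−X) = 0.8474 mol/dm³.
Along a PFR/batch, dC_P/dC_A = −r_P/(r_P+r_Q) = −k₁/(k₁+k₂·C_A).
Integrating from C_{A0} to C_A: C_P = (0.144/2.05)·ln[(0.144+2.05·4.46)/(0.144+2.05·0.847)] = 0.07024·ln(9.287/1.881) = 0.1122 mol/dm³.
C_Q = (C_{A0}−C_A)−C_P = 3.500 mol/dm³; S̃_{P/Q} = 0.1122/3.500 = 0.0320.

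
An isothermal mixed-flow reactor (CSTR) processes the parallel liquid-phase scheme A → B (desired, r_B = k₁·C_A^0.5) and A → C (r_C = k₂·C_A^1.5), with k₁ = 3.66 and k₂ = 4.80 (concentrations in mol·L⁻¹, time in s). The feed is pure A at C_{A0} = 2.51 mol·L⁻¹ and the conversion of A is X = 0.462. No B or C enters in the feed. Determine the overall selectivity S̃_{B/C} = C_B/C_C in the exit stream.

0.565

Exit C_A = C_{A0}(1−X) = 2.51×0.538 = 1.350 mol·L⁻¹.
Rates in a CSTR are evaluated at the outlet concentration: r_B = 3.66×1.350^0.5 = 4.253, r_C = 4.80×1.350^1.5 = 7.532.
Overall selectivity = C_B/C_C = r_Bτ/(r_Cτ) = r_B/r_C = 0.565.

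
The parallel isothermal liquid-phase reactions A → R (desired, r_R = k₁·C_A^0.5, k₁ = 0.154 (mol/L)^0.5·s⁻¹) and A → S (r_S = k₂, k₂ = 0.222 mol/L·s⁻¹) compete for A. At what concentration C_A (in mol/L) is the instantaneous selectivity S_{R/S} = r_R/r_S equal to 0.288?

S_{R/S} = (k₁/k₂)·C_A^0.5 ⇒ C_A = (S·k₂/k₁)^(2).
= (0.288×0.222/0.154)^(2) = (0.4152)^(2) = 0.172 mol/L.

0.172 mol/L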